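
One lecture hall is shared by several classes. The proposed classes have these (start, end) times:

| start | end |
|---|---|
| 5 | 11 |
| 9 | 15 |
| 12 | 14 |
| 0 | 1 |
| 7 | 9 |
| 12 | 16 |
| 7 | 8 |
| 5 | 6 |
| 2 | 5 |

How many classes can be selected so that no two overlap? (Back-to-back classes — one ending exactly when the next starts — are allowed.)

Sorted by end: (0,1)  (2,5)  (5,6)  (7,8)  (7,9)  (5,11)  (12,14)  (9,15)  (12,16)
take (0,1); take (2,5); take (5,6); take (7,8); take (12,14).
Selected 5 classes.

5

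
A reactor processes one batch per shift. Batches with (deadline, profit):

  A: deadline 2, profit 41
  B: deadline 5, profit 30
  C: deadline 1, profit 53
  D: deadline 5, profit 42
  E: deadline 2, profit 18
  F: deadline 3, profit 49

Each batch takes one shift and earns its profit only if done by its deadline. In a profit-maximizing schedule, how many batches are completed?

Take jobs in profit order; each goes to the latest open slot no later than its deadline.
Profit order: C=53 F=49 D=42 A=41 B=30 E=18
Assign: C→slot 1, F→slot 3, D→slot 5, A→slot 2, B→slot 4, E skipped.
Slots: [1:C] [2:A] [3:F] [4:B] [5:D]
5 of 6 scheduled.

5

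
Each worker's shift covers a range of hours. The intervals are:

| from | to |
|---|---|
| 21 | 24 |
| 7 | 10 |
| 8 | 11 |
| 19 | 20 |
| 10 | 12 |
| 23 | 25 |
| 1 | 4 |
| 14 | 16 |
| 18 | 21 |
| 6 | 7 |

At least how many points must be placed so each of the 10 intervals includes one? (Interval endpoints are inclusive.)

6

Process intervals by earliest right end; each time one isn't hit yet, stab at its right endpoint.
By right end: [1,4]  [6,7]  [7,10]  [8,11]  [10,12]  [14,16]  [19,20]  [18,21]  [21,24]  [23,25]
[1,4] uncovered → point at 4; [6,7] uncovered → point at 7; [8,11] uncovered → point at 11; [14,16] uncovered → point at 16; [19,20] uncovered → point at 20; [21,24] uncovered → point at 24.
Points: 4, 7, 11, 16, 20, 24 (6 total).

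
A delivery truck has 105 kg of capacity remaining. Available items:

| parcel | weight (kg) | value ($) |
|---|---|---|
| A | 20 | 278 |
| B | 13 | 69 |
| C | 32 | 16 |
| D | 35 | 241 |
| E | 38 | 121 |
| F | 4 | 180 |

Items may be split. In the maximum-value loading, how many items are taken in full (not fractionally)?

4

Sort by value per unit weight and fill in that order.
Ratios (sorted): F 45.00, A 13.90, D 6.89, B 5.31, E 3.18, C 0.50
take F (4 @ 180); take A (20 @ 278); take D (35 @ 241); take B (13 @ 69); take 33/38 of E → 105.08. Capacity used 105/105.
4 item(s) taken whole; one partial (take 33/38 of E).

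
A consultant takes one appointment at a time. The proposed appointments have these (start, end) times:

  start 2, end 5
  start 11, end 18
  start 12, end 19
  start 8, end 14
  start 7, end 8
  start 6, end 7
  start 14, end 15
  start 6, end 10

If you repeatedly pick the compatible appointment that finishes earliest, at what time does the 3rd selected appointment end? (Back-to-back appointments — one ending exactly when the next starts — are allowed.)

By end time: (2,5), (6,7), (7,8), (6,10), (8,14), (14,15), (11,18), (12,19).
Pick (2,5); next start ≥ 5 → (6,7); next start ≥ 7 → (7,8); next start ≥ 8 → (8,14); next start ≥ 14 → (14,15).
Selected: (2,5) (6,7) (7,8) (8,14) (14,15)

8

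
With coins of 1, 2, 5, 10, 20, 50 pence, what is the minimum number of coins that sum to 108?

5

Greedy: take as many of the largest coin as possible, then repeat with the remainder.
108 = 2×50 + 1×5 + 1×2 + 1×1
Total coins = 2 + 1 + 1 + 1 = 5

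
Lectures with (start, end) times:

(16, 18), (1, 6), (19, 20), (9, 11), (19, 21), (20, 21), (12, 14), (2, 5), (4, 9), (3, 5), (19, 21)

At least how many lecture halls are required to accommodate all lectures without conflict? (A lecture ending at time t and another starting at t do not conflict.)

Count concurrent intervals with a sweep; the peak is the room count.
Events (time:±→running): 1:+→1 2:+→2 3:+→3 4:+→4 … peak 4.

4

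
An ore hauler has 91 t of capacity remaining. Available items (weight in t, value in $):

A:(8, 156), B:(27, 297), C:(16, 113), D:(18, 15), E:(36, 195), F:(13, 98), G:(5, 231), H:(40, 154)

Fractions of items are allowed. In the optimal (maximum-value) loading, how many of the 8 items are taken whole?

Sort by value per unit weight and fill in that order.
Order: G (231/5=46.20) > A (156/8=19.50) > B (297/27=11.00) > F (98/13=7.54) > C (113/16=7.06) > E (195/36=5.42) > H (154/40=3.85) > D (15/18=0.83)
Fill: take G (5 @ 231) → take A (8 @ 156) → take B (27 @ 297) → take F (13 @ 98) → take C (16 @ 113) → take 22/36 of E → 119.17; 91/91 used.
5 item(s) taken whole; one partial (take 22/36 of E).

5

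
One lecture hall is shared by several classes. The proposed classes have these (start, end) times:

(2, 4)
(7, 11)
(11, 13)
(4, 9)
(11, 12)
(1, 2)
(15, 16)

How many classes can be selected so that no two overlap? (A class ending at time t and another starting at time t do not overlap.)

5

Order by finish time; keep every interval that doesn't clash with the previous kept one.
Sorted by end: (1,2)  (2,4)  (4,9)  (7,11)  (11,12)  (11,13)  (15,16)
take (1,2); take (2,4); take (4,9); take (11,12); take (15,16).
Selected 5 classes.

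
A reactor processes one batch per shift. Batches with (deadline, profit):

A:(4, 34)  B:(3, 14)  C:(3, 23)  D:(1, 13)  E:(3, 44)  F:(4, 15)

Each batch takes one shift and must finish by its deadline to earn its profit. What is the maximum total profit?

116

By profit: E(d3,44), A(d4,34), C(d3,23), F(d4,15), B(d3,14), D(d1,13)
E→slot 3; A→slot 4; C→slot 2; F→slot 1; B skipped; D skipped.
Profit = 15 + 23 + 44 + 34 = 116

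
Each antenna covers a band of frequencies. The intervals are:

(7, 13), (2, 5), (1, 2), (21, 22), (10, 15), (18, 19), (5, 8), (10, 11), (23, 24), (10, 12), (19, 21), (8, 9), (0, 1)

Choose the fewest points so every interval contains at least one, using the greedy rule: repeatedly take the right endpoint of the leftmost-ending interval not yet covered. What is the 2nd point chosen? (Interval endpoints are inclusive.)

Sort by right endpoint; whenever an interval is uncovered, place a point at its right end.
By right end: [0,1]  [1,2]  [2,5]  [5,8]  [8,9]  [10,11]  [10,12]  [7,13]  [10,15]  [18,19]  [19,21]  [21,22]  [23,24]
[0,1] uncovered → point at 1; [2,5] uncovered → point at 5; [8,9] uncovered → point at 9; [10,11] uncovered → point at 11; [18,19] uncovered → point at 19; [21,22] uncovered → point at 22; [23,24] uncovered → point at 24.
Points: 1, 5, 9, 11, 19, 22, 24 (7 total).

5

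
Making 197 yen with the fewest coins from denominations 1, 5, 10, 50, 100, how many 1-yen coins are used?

2

Use the largest denomination that fits, subtract, and repeat.
197 = 1×100 + 1×50 + 4×10 + 1×5 + 2×1
Count of 1: 2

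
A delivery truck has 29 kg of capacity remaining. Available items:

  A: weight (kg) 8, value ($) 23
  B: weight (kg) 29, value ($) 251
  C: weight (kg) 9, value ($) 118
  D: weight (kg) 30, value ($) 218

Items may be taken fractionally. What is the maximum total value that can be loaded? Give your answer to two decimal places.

Ratios (sorted): C 13.11, B 8.66, D 7.27, A 2.88
take C (9 @ 118); take 20/29 of B → 173.10. Capacity used 29/29.
Total value = 291.10

291.10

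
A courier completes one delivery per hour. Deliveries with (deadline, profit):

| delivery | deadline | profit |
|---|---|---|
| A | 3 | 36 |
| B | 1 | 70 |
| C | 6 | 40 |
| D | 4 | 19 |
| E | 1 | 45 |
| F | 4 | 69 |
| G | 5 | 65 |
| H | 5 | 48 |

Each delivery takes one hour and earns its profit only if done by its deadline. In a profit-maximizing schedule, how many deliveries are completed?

6

Take jobs in profit order; each goes to the latest open slot no later than its deadline.
Profit order: B=70 F=69 G=65 H=48 E=45 C=40 A=36 D=19
Assign: B→slot 1, F→slot 4, G→slot 5, H→slot 3, E skipped, C→slot 6, A→slot 2, D skipped.
Slots: [1:B] [2:A] [3:H] [4:F] [5:G] [6:C]
6 of 8 scheduled.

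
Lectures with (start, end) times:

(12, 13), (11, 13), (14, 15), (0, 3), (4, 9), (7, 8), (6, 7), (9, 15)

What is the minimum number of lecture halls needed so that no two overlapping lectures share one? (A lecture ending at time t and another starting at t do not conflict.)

3

Count concurrent intervals with a sweep; the peak is the room count.
Events (time:±→running): 0:+→1 3:-→0 4:+→1 6:+→2 7:-→1 7:+→2 8:-→1 9:-→0 9:+→1 11:+→2 12:+→3 … peak 3.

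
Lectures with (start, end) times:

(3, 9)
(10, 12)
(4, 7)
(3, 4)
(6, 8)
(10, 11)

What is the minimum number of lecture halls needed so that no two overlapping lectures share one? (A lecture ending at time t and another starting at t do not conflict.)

The answer is the maximum number of intervals overlapping at any instant.
Events (time:±→running): 3:+→1 3:+→2 4:-→1 4:+→2 6:+→3 … peak 3.

3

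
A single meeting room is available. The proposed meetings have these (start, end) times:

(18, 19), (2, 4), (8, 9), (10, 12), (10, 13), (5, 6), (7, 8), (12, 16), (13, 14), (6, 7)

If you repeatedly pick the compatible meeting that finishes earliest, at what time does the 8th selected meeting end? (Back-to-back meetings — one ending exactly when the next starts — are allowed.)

19

Sort by end time and greedily take each interval whose start is ≥ the last chosen end.
By end time: (2,4), (5,6), (6,7), (7,8), (8,9), (10,12), (10,13), (13,14), (12,16), (18,19).
Pick (2,4); next start ≥ 4 → (5,6); next start ≥ 6 → (6,7); next start ≥ 7 → (7,8); next start ≥ 8 → (8,9); next start ≥ 9 → (10,12); next start ≥ 12 → (13,14); next start ≥ 14 → (18,19).
Selected: (2,4) (5,6) (6,7) (7,8) (8,9) (10,12) (13,14) (18,19)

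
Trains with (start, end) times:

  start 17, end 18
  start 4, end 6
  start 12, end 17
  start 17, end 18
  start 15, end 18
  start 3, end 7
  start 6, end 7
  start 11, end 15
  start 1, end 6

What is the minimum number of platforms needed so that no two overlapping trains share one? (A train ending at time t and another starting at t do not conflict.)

starts: [1, 3, 4, 6, 11, 12, 15, 17, 17]
ends:   [6, 6, 7, 7, 15, 17, 18, 18, 18]
s1→1 s3→2 s4→3  — peak 3.

3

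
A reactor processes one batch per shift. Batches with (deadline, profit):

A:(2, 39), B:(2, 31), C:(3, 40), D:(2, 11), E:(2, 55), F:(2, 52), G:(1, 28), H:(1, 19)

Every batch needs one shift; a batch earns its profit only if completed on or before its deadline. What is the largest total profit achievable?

147

Take jobs in profit order; each goes to the latest open slot no later than its deadline.
Profit order: E=55 F=52 C=40 A=39 B=31 G=28 H=19 D=11
Assign: E→slot 2, F→slot 1, C→slot 3, A skipped, B skipped, G skipped, H skipped, D skipped.
Slots: [1:F] [2:E] [3:C]
Profit = 52 + 55 + 40 = 147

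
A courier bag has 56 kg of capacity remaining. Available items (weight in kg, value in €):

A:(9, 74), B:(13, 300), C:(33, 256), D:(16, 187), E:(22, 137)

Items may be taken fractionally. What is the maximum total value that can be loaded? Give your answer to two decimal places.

700.64

Greedy by value/weight ratio, highest first.
Ratios (sorted): B 23.08, D 11.69, A 8.22, C 7.76, E 6.23
take B (13 @ 300); take D (16 @ 187); take A (9 @ 74); take 18/33 of C → 139.64. Capacity used 56/56.
Total value = 700.64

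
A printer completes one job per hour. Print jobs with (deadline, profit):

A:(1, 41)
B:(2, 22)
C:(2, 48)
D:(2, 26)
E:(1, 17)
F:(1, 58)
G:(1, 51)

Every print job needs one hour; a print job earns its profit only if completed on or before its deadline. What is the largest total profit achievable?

106

Sort by profit descending; place each in the latest free slot ≤ its deadline.
By profit: F(d1,58), G(d1,51), C(d2,48), A(d1,41), D(d2,26), B(d2,22), E(d1,17)
F→slot 1; G skipped; C→slot 2; A skipped; D skipped; B skipped; E skipped.
Profit = 58 + 48 = 106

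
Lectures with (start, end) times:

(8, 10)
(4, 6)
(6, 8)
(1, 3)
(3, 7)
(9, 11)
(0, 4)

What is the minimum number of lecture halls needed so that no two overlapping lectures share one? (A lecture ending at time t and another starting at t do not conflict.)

2

Events (time:±→running): 0:+→1 1:+→2 … peak 2.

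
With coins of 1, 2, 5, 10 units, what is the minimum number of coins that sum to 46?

6

46 = 4×10 + 1×5 + 1×1
Total coins = 4 + 1 + 1 = 6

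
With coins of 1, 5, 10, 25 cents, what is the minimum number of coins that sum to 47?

5

47 = 1×25 + 2×10 + 2×1
Total coins = 1 + 2 + 2 = 5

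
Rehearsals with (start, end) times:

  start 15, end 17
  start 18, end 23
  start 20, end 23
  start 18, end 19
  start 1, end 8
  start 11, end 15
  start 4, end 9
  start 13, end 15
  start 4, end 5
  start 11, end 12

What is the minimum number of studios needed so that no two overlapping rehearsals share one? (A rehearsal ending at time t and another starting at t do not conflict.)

Count concurrent intervals with a sweep; the peak is the room count.
Events (time:±→running): 1:+→1 4:+→2 4:+→3 … peak 3.

3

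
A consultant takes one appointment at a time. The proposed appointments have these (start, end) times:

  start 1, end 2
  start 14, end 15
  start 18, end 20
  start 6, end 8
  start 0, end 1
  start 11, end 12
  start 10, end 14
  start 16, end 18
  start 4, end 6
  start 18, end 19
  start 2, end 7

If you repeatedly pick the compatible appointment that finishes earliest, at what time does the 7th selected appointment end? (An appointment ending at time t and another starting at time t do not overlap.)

By end time: (0,1), (1,2), (4,6), (2,7), (6,8), (11,12), (10,14), (14,15), (16,18), (18,19), (18,20).
Pick (0,1); next start ≥ 1 → (1,2); next start ≥ 2 → (4,6); next start ≥ 6 → (6,8); next start ≥ 8 → (11,12); next start ≥ 12 → (14,15); next start ≥ 15 → (16,18); next start ≥ 18 → (18,19).
Selected: (0,1) (1,2) (4,6) (6,8) (11,12) (14,15) (16,18) (18,19)

18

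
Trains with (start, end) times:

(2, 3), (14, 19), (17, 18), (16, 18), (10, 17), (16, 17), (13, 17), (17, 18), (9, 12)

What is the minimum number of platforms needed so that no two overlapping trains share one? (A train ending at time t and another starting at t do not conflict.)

5

starts: [2, 9, 10, 13, 14, 16, 16, 17, 17]
ends:   [3, 12, 17, 17, 17, 18, 18, 18, 19]
s2→1 e3→0 s9→1 s10→2 e12→1 s13→2 s14→3 s16→4 s16→5  — peak 5.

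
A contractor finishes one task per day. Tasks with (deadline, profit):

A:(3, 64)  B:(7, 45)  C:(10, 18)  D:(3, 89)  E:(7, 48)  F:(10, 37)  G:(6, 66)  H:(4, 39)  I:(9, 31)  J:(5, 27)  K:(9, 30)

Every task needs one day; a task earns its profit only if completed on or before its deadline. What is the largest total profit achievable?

476

Take jobs in profit order; each goes to the latest open slot no later than its deadline.
Profit order: D=89 G=66 A=64 E=48 B=45 H=39 F=37 I=31 K=30 J=27 C=18
Assign: D→slot 3, G→slot 6, A→slot 2, E→slot 7, B→slot 5, H→slot 4, F→slot 10, I→slot 9, K→slot 8, J→slot 1, C skipped.
Slots: [1:J] [2:A] [3:D] [4:H] [5:B] [6:G] [7:E] [8:K] [9:I] [10:F]
Profit = 27 + 64 + 89 + 39 + 45 + 66 + 48 + 30 + 31 + 37 = 476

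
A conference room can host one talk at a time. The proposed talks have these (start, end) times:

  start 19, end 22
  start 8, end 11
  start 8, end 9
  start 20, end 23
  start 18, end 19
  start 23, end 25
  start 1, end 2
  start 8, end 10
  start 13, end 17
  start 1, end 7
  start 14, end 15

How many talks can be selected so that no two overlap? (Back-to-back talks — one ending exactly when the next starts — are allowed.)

6

Order by finish time; keep every interval that doesn't clash with the previous kept one.
By end time: (1,2), (1,7), (8,9), (8,10), (8,11), (14,15), (13,17), (18,19), (19,22), (20,23), (23,25).
Pick (1,2); next start ≥ 2 → (8,9); next start ≥ 9 → (14,15); next start ≥ 15 → (18,19); next start ≥ 19 → (19,22); next start ≥ 22 → (23,25).
Selected 6 talks.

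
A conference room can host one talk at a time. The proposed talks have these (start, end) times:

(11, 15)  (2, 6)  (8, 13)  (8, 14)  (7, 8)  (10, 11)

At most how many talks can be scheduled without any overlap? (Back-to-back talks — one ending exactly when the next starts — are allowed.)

4

Sort by end time and greedily take each interval whose start is ≥ the last chosen end.
Sorted by end: (2,6)  (7,8)  (10,11)  (8,13)  (8,14)  (11,15)
take (2,6); take (7,8); take (10,11); skip (8,13); take (11,15).
Selected 4 talks.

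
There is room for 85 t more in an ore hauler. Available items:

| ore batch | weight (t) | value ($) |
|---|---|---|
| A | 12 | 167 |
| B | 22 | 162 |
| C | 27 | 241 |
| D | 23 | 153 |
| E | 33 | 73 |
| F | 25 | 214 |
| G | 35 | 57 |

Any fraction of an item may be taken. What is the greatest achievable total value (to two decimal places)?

776.64

Ratios (sorted): A 13.92, C 8.93, F 8.56, B 7.36, D 6.65, E 2.21, G 1.63
take A (12 @ 167); take C (27 @ 241); take F (25 @ 214); take 21/22 of B → 154.64. Capacity used 85/85.
Total value = 776.64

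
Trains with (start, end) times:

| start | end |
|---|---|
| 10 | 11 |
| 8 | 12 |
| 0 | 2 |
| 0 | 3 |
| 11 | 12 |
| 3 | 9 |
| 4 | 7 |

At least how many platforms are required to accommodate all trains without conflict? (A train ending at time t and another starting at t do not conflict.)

The answer is the maximum number of intervals overlapping at any instant.
starts: [0, 0, 3, 4, 8, 10, 11]
ends:   [2, 3, 7, 9, 11, 12, 12]
s0→1 s0→2  — peak 2.

2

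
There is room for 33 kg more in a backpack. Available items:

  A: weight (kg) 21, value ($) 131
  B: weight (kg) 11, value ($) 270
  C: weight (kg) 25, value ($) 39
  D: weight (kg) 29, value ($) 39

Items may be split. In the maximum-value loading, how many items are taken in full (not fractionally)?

Order: B (270/11=24.55) > A (131/21=6.24) > C (39/25=1.56) > D (39/29=1.34)
Fill: take B (11 @ 270) → take A (21 @ 131) → take 1/25 of C → 1.56; 33/33 used.
2 item(s) taken whole; one partial (take 1/25 of C).

2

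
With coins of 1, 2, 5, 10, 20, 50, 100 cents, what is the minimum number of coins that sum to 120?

2

Greedy: take as many of the largest coin as possible, then repeat with the remainder.
120 = 1×100 + 1×20
Total coins = 1 + 1 = 2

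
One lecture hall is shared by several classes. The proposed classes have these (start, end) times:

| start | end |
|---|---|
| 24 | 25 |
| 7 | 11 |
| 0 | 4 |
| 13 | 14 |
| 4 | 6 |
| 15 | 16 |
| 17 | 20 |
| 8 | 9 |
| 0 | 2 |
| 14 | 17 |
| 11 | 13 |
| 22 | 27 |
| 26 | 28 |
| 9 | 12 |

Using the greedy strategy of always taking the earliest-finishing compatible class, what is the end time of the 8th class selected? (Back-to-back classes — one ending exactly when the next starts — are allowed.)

25

By end time: (0,2), (0,4), (4,6), (8,9), (7,11), (9,12), (11,13), (13,14), (15,16), (14,17), (17,20), (24,25), (22,27), (26,28).
Pick (0,2); next start ≥ 2 → (4,6); next start ≥ 6 → (8,9); next start ≥ 9 → (9,12); next start ≥ 12 → (13,14); next start ≥ 14 → (15,16); next start ≥ 16 → (17,20); next start ≥ 20 → (24,25); next start ≥ 25 → (26,28).
Selected: (0,2) (4,6) (8,9) (9,12) (13,14) (15,16) (17,20) (24,25) (26,28)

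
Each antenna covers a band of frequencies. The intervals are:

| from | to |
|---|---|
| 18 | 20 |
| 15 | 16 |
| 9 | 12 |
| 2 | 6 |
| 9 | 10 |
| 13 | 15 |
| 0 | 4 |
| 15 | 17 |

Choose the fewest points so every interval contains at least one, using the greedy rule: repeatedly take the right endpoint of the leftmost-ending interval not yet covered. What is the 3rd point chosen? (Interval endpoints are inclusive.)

15

Process intervals by earliest right end; each time one isn't hit yet, stab at its right endpoint.
By right end: [0,4]  [2,6]  [9,10]  [9,12]  [13,15]  [15,16]  [15,17]  [18,20]
[0,4] uncovered → point at 4; [9,10] uncovered → point at 10; [13,15] uncovered → point at 15; [18,20] uncovered → point at 20.
Points: 4, 10, 15, 20 (4 total).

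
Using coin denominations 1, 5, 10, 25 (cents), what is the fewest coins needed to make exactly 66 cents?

Use the largest denomination that fits, subtract, and repeat.
66 = 2×25 + 1×10 + 1×5 + 1×1
Total coins = 2 + 1 + 1 + 1 = 5

5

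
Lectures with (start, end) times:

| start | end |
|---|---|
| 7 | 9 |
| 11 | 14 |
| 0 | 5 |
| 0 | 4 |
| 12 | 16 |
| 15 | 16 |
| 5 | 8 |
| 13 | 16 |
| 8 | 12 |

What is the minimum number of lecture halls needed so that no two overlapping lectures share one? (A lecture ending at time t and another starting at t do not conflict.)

Count concurrent intervals with a sweep; the peak is the room count.
starts: [0, 0, 5, 7, 8, 11, 12, 13, 15]
ends:   [4, 5, 8, 9, 12, 14, 16, 16, 16]
s0→1 s0→2 e4→1 e5→0 s5→1 s7→2 e8→1 s8→2 e9→1 s11→2 e12→1 s12→2 s13→3  — peak 3.

3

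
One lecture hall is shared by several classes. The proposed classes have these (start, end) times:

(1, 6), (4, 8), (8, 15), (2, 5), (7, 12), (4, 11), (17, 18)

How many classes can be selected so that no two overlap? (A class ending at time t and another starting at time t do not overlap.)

Sorted by end: (2,5)  (1,6)  (4,8)  (4,11)  (7,12)  (8,15)  (17,18)
take (2,5); skip (4,8); take (7,12); skip (8,15); take (17,18).
Selected 3 classes.

3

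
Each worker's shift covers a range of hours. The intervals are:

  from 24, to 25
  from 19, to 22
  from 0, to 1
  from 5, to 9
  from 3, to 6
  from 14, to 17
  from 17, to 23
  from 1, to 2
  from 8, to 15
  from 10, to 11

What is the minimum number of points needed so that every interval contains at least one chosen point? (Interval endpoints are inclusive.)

Process intervals by earliest right end; each time one isn't hit yet, stab at its right endpoint.
Sorted: [0,1] [1,2] [3,6] [5,9] [10,11] [8,15] [14,17] [19,22] [17,23] [24,25]
{[0,1],[1,2]} hit by 1; {[3,6],[5,9]} hit by 6; {[10,11],[8,15]} hit by 11; {[14,17]} hit by 17; {[19,22],[17,23]} hit by 22; {[24,25]} hit by 25.
Points: 1, 6, 11, 17, 22, 25 (6 total).

6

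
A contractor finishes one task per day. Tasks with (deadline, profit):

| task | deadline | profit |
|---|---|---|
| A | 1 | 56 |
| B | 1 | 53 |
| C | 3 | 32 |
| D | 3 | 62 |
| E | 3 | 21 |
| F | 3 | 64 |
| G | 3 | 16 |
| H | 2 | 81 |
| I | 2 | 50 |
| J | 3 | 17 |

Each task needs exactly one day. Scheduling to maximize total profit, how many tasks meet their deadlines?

3

Take jobs in profit order; each goes to the latest open slot no later than its deadline.
By profit: H(d2,81), F(d3,64), D(d3,62), A(d1,56), B(d1,53), I(d2,50), C(d3,32), E(d3,21), J(d3,17), G(d3,16)
H→slot 2; F→slot 3; D→slot 1; A skipped; B skipped; I skipped; C skipped; E skipped; J skipped; G skipped.
3 of 10 scheduled.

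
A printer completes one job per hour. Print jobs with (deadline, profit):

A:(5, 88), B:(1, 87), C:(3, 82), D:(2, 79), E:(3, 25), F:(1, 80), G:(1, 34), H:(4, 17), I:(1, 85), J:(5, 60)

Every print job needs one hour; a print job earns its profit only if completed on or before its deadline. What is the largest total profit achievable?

396

Profit order: A=88 B=87 I=85 C=82 F=80 D=79 J=60 G=34 E=25 H=17
Assign: A→slot 5, B→slot 1, I skipped, C→slot 3, F skipped, D→slot 2, J→slot 4, G skipped, E skipped, H skipped.
Slots: [1:B] [2:D] [3:C] [4:J] [5:A]
Profit = 87 + 79 + 82 + 60 + 88 = 396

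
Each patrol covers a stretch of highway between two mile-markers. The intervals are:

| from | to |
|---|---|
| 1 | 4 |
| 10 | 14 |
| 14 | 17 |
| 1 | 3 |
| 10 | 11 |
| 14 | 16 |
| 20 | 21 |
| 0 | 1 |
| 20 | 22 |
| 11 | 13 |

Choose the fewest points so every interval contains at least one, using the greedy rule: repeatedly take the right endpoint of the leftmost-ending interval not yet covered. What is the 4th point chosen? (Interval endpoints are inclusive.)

Process intervals by earliest right end; each time one isn't hit yet, stab at its right endpoint.
By right end: [0,1]  [1,3]  [1,4]  [10,11]  [11,13]  [10,14]  [14,16]  [14,17]  [20,21]  [20,22]
[0,1] uncovered → point at 1; [10,11] uncovered → point at 11; [14,16] uncovered → point at 16; [20,21] uncovered → point at 21.
Points: 1, 11, 16, 21 (4 total).

21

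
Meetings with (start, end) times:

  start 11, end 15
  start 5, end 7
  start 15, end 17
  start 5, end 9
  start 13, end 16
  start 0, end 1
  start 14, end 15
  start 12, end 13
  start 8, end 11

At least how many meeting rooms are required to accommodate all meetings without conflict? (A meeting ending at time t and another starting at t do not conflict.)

3

Count concurrent intervals with a sweep; the peak is the room count.
Events (time:±→running): 0:+→1 1:-→0 5:+→1 5:+→2 7:-→1 8:+→2 9:-→1 11:-→0 11:+→1 12:+→2 13:-→1 13:+→2 14:+→3 … peak 3.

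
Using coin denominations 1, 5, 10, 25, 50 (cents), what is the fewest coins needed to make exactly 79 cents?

Use the largest denomination that fits, subtract, and repeat.
79 = 1×50 + 1×25 + 4×1
Total coins = 1 + 1 + 4 = 6

6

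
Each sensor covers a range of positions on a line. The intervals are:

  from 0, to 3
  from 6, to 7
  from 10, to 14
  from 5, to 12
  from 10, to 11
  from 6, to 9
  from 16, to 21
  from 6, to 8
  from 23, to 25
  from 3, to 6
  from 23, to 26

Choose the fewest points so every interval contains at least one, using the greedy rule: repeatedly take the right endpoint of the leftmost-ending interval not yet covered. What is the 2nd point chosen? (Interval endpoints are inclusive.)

Sort by right endpoint; whenever an interval is uncovered, place a point at its right end.
Sorted: [0,3] [3,6] [6,7] [6,8] [6,9] [10,11] [5,12] [10,14] [16,21] [23,25] [23,26]
{[0,3],[3,6]} hit by 3; {[6,7],[6,8],[6,9]} hit by 7; {[10,11],[5,12],[10,14]} hit by 11; {[16,21]} hit by 21; {[23,25],[23,26]} hit by 25.
Points: 3, 7, 11, 21, 25 (5 total).

7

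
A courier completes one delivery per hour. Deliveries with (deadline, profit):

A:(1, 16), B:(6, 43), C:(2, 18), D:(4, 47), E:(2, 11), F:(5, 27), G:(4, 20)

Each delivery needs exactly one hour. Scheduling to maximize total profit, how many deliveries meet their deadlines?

Take jobs in profit order; each goes to the latest open slot no later than its deadline.
By profit: D(d4,47), B(d6,43), F(d5,27), G(d4,20), C(d2,18), A(d1,16), E(d2,11)
D→slot 4; B→slot 6; F→slot 5; G→slot 3; C→slot 2; A→slot 1; E skipped.
6 of 7 scheduled.

6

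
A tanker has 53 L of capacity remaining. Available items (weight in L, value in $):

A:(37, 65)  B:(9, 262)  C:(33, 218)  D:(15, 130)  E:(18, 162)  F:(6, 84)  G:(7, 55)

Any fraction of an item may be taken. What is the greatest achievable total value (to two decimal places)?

677.29

Ratios (sorted): B 29.11, F 14.00, E 9.00, D 8.67, G 7.86, C 6.61, A 1.76
take B (9 @ 262); take F (6 @ 84); take E (18 @ 162); take D (15 @ 130); take 5/7 of G → 39.29. Capacity used 53/53.
Total value = 677.29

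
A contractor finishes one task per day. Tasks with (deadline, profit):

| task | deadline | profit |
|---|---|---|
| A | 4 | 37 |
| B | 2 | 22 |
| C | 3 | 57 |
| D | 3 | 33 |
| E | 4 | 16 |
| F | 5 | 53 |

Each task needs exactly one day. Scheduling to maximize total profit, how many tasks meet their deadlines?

5

Profit order: C=57 F=53 A=37 D=33 B=22 E=16
Assign: C→slot 3, F→slot 5, A→slot 4, D→slot 2, B→slot 1, E skipped.
Slots: [1:B] [2:D] [3:C] [4:A] [5:F]
5 of 6 scheduled.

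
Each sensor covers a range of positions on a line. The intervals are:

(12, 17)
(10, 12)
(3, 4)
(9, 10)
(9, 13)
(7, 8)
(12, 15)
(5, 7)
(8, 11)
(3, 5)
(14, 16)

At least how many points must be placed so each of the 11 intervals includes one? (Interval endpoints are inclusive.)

Sorted: [3,4] [3,5] [5,7] [7,8] [9,10] [8,11] [10,12] [9,13] [12,15] [14,16] [12,17]
{[3,4],[3,5]} hit by 4; {[5,7],[7,8]} hit by 7; {[9,10],[8,11],[10,12],[9,13]} hit by 10; {[12,15],[14,16],[12,17]} hit by 15.
Points: 4, 7, 10, 15 (4 total).

4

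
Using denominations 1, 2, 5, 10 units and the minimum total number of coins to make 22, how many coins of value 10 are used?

22 = 2×10 + 1×2
Count of 10: 2

2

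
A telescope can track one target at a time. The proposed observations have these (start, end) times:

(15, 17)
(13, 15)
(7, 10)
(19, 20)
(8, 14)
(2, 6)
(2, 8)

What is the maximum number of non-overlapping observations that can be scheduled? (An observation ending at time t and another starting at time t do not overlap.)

Sorted by end: (2,6)  (2,8)  (7,10)  (8,14)  (13,15)  (15,17)  (19,20)
take (2,6); take (7,10); take (13,15); take (15,17); take (19,20).
Selected 5 observations.

5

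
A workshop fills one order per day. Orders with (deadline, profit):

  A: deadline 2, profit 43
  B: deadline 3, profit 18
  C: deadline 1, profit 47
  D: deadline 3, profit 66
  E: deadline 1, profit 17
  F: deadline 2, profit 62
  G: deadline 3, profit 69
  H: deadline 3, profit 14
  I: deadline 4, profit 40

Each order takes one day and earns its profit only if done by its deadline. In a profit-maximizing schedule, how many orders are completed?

Sort by profit descending; place each in the latest free slot ≤ its deadline.
Profit order: G=69 D=66 F=62 C=47 A=43 I=40 B=18 E=17 H=14
Assign: G→slot 3, D→slot 2, F→slot 1, C skipped, A skipped, I→slot 4, B skipped, E skipped, H skipped.
Slots: [1:F] [2:D] [3:G] [4:I]
4 of 9 scheduled.

4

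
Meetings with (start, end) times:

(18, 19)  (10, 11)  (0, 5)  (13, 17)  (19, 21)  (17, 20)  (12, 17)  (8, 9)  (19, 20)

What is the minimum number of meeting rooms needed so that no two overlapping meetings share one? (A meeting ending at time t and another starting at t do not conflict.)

Count concurrent intervals with a sweep; the peak is the room count.
Events (time:±→running): 0:+→1 5:-→0 8:+→1 9:-→0 10:+→1 11:-→0 12:+→1 13:+→2 17:-→1 17:-→0 17:+→1 18:+→2 19:-→1 19:+→2 19:+→3 … peak 3.

3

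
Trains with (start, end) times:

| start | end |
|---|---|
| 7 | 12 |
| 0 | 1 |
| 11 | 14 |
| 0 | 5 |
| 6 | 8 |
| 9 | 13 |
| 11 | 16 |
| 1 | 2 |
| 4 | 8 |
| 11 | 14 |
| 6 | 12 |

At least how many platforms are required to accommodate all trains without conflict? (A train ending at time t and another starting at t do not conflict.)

Count concurrent intervals with a sweep; the peak is the room count.
Events (time:±→running): 0:+→1 0:+→2 1:-→1 1:+→2 2:-→1 4:+→2 5:-→1 6:+→2 6:+→3 7:+→4 8:-→3 8:-→2 9:+→3 11:+→4 11:+→5 11:+→6 … peak 6.

6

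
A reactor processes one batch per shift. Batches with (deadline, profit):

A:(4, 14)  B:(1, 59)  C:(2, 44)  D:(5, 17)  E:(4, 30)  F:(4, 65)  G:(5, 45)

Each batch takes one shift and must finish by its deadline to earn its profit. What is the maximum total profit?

243

By profit: F(d4,65), B(d1,59), G(d5,45), C(d2,44), E(d4,30), D(d5,17), A(d4,14)
F→slot 4; B→slot 1; G→slot 5; C→slot 2; E→slot 3; D skipped; A skipped.
Profit = 59 + 44 + 30 + 65 + 45 = 243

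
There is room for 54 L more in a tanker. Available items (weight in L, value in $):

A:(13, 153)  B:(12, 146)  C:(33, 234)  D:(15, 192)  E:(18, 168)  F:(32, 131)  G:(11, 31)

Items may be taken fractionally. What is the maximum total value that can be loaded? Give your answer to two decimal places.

Sort by value per unit weight and fill in that order.
Ratios (sorted): D 12.80, B 12.17, A 11.77, E 9.33, C 7.09, F 4.09, G 2.82
take D (15 @ 192); take B (12 @ 146); take A (13 @ 153); take 14/18 of E → 130.67. Capacity used 54/54.
Total value = 621.67

621.67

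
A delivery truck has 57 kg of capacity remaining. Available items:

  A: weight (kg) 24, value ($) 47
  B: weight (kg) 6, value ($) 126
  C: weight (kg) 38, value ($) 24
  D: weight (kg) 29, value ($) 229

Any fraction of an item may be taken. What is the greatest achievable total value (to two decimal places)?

Greedy by value/weight ratio, highest first.
Ratios (sorted): B 21.00, D 7.90, A 1.96, C 0.63
take B (6 @ 126); take D (29 @ 229); take 22/24 of A → 43.08. Capacity used 57/57.
Total value = 398.08

398.08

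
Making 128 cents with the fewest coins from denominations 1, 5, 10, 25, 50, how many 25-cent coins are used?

128 = 2×50 + 1×25 + 3×1
Count of 25: 1

1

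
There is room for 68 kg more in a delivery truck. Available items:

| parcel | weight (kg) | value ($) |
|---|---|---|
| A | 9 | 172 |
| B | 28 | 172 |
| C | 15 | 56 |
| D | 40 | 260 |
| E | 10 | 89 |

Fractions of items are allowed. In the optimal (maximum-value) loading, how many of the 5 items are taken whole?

Greedy by value/weight ratio, highest first.
Ratios (sorted): A 19.11, E 8.90, D 6.50, B 6.14, C 3.73
take A (9 @ 172); take E (10 @ 89); take D (40 @ 260); take 9/28 of B → 55.29. Capacity used 68/68.
3 item(s) taken whole; one partial (take 9/28 of B).

3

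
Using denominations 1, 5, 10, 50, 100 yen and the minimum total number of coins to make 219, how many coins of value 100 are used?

2

Use the largest denomination that fits, subtract, and repeat.
219 = 2×100 + 1×10 + 1×5 + 4×1
Count of 100: 2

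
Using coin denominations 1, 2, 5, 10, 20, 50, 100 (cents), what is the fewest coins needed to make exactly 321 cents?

Greedy: take as many of the largest coin as possible, then repeat with the remainder.
321 − 3×100→21 − 1×20→1 − 1×1→0
Total coins = 3 + 1 + 1 = 5

5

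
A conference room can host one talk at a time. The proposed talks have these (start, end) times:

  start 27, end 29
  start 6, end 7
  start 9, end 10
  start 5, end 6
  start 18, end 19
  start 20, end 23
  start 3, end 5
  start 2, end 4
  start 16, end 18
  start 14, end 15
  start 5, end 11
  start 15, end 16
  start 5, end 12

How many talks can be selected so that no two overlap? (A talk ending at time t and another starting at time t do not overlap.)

10

Greedy by earliest finish: after sorting by end time, pick each interval compatible with the last pick.
Sorted by end: (2,4)  (3,5)  (5,6)  (6,7)  (9,10)  (5,11)  (5,12)  (14,15)  (15,16)  (16,18)  (18,19)  (20,23)  (27,29)
take (2,4); take (5,6); take (6,7); take (9,10); skip (5,12); take (14,15); take (15,16); take (16,18); take (18,19); take (20,23); take (27,29).
Selected 10 talks.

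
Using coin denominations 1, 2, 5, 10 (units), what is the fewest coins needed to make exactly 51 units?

6

Use the largest denomination that fits, subtract, and repeat.
51 − 5×10→1 − 1×1→0
Total coins = 5 + 1 = 6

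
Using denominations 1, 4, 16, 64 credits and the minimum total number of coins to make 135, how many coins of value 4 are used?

1

Use the largest denomination that fits, subtract, and repeat.
135 − 2×64→7 − 1×4→3 − 3×1→0
Count of 4: 1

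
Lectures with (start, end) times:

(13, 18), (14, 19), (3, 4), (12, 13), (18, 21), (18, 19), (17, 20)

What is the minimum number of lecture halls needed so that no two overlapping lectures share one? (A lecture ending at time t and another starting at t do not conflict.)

Events (time:±→running): 3:+→1 4:-→0 12:+→1 13:-→0 13:+→1 14:+→2 17:+→3 18:-→2 18:+→3 18:+→4 … peak 4.

4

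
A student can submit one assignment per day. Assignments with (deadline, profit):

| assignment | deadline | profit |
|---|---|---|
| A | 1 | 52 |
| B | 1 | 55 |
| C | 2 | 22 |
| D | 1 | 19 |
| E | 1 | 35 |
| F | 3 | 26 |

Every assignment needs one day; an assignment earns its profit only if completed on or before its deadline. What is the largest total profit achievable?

103

Take jobs in profit order; each goes to the latest open slot no later than its deadline.
By profit: B(d1,55), A(d1,52), E(d1,35), F(d3,26), C(d2,22), D(d1,19)
B→slot 1; A skipped; E skipped; F→slot 3; C→slot 2; D skipped.
Profit = 55 + 22 + 26 = 103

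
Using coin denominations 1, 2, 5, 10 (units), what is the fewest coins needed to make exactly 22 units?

3

Use the largest denomination that fits, subtract, and repeat.
22 = 2×10 + 1×2
Total coins = 2 + 1 = 3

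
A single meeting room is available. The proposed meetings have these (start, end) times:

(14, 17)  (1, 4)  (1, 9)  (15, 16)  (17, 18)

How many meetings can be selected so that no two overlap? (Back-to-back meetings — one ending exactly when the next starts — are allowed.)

Order by finish time; keep every interval that doesn't clash with the previous kept one.
Sorted by end: (1,4)  (1,9)  (15,16)  (14,17)  (17,18)
take (1,4); skip (1,9); take (15,16); take (17,18).
Selected 3 meetings.

3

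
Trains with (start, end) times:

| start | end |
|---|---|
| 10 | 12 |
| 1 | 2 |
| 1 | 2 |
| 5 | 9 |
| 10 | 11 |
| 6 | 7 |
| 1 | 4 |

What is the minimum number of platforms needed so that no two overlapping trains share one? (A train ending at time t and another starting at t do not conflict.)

3

The answer is the maximum number of intervals overlapping at any instant.
starts: [1, 1, 1, 5, 6, 10, 10]
ends:   [2, 2, 4, 7, 9, 11, 12]
s1→1 s1→2 s1→3  — peak 3.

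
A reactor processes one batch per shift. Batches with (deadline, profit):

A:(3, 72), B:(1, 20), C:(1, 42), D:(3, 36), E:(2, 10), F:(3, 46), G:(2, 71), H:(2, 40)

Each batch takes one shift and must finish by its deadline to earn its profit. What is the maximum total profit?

Take jobs in profit order; each goes to the latest open slot no later than its deadline.
Profit order: A=72 G=71 F=46 C=42 H=40 D=36 B=20 E=10
Assign: A→slot 3, G→slot 2, F→slot 1, C skipped, H skipped, D skipped, B skipped, E skipped.
Slots: [1:F] [2:G] [3:A]
Profit = 46 + 71 + 72 = 189

189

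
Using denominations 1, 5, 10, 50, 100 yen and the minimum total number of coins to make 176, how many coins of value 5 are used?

1

Greedy: take as many of the largest coin as possible, then repeat with the remainder.
176 − 1×100→76 − 1×50→26 − 2×10→6 − 1×5→1 − 1×1→0
Count of 5: 1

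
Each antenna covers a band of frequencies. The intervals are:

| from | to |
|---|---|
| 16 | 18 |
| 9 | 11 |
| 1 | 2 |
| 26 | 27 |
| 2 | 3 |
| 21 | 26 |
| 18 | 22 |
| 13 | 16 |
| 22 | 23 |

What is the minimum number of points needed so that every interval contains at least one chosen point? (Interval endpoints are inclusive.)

Sorted: [1,2] [2,3] [9,11] [13,16] [16,18] [18,22] [22,23] [21,26] [26,27]
{[1,2],[2,3]} hit by 2; {[9,11]} hit by 11; {[13,16],[16,18]} hit by 16; {[18,22],[22,23],[21,26]} hit by 22; {[26,27]} hit by 27.
Points: 2, 11, 16, 22, 27 (5 total).

5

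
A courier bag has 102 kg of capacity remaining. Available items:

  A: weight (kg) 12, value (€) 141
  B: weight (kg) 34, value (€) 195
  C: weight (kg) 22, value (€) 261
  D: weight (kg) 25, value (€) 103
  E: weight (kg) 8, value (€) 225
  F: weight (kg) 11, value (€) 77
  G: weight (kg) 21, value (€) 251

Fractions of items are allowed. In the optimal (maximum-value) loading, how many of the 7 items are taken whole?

Sort by value per unit weight and fill in that order.
Ratios (sorted): E 28.12, G 11.95, C 11.86, A 11.75, F 7.00, B 5.74, D 4.12
take E (8 @ 225); take G (21 @ 251); take C (22 @ 261); take A (12 @ 141); take F (11 @ 77); take 28/34 of B → 160.59. Capacity used 102/102.
5 item(s) taken whole; one partial (take 28/34 of B).

5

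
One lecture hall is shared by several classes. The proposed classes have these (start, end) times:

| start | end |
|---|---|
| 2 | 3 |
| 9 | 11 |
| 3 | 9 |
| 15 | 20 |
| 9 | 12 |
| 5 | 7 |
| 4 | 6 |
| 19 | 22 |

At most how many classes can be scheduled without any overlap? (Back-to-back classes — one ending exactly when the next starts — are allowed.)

By end time: (2,3), (4,6), (5,7), (3,9), (9,11), (9,12), (15,20), (19,22).
Pick (2,3); next start ≥ 3 → (4,6); next start ≥ 6 → (9,11); next start ≥ 11 → (15,20).
Selected 4 classes.

4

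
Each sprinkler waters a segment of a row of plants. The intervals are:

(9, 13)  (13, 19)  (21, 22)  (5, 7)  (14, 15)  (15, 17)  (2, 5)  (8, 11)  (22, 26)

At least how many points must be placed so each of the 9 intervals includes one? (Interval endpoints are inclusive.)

Process intervals by earliest right end; each time one isn't hit yet, stab at its right endpoint.
Sorted: [2,5] [5,7] [8,11] [9,13] [14,15] [15,17] [13,19] [21,22] [22,26]
{[2,5],[5,7]} hit by 5; {[8,11],[9,13]} hit by 11; {[14,15],[15,17],[13,19]} hit by 15; {[21,22],[22,26]} hit by 22.
Points: 5, 11, 15, 22 (4 total).

4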